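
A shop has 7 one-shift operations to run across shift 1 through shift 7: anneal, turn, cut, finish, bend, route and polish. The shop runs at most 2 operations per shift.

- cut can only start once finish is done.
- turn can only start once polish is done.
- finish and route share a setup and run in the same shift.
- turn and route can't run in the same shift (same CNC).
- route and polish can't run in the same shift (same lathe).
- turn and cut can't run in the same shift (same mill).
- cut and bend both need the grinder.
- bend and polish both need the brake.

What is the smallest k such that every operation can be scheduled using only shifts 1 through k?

4 shifts

The precedence chain requires at least 2 distinct shifts.
With at most 2 per shift and 7 operations, at least 4 shifts are needed.
4 works (last occupied shift: shift 4): for example finish in shift 3, anneal in shift 1, bend in shift 2, route in shift 3, turn in shift 2, polish in shift 1, cut in shift 4.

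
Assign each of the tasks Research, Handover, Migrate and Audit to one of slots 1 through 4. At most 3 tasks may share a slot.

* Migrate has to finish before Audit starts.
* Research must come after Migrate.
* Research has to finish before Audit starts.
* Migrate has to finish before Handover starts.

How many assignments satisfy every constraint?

Splitting on Research: it can be 2 (6), 3 (5). Listing each branch's schedules as (Handover, Migrate, Audit):
Research=2: (2,1,3) (2,1,4) (3,1,3) (3,1,4) (4,1,3) (4,1,4) — 6.
Research=3: (2,1,4) (3,1,4) (3,2,4) (4,1,4) (4,2,4) — 5.
Summing: 6 + 5 = 11.

11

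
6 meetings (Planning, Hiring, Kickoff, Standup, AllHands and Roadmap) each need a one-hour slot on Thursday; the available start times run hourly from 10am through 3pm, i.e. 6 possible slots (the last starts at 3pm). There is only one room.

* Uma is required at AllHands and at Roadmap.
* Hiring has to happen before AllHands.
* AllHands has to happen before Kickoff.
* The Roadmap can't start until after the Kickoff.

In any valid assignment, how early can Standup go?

Standup at 10am is achievable: Hiring in 11am; Kickoff in 1pm; Roadmap in 2pm; AllHands in 12pm; Planning in 3pm; Standup in 10am.

10am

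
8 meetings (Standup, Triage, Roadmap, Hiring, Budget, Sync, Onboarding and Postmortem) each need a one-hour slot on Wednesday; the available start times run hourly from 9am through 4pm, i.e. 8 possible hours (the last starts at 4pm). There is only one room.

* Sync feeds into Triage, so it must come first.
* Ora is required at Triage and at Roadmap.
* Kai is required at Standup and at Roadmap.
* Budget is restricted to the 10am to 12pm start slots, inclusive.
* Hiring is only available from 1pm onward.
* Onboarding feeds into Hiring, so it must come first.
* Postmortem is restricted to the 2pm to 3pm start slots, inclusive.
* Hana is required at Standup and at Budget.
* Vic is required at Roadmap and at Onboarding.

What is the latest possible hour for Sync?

Downstream work caps Sync at 3pm.
Sync at 3pm is achievable: Budget -> 10am, Roadmap -> 12pm, Standup -> 11am, Onboarding -> 9am, Postmortem -> 2pm, Hiring -> 1pm, Sync -> 3pm, Triage -> 4pm.

3pm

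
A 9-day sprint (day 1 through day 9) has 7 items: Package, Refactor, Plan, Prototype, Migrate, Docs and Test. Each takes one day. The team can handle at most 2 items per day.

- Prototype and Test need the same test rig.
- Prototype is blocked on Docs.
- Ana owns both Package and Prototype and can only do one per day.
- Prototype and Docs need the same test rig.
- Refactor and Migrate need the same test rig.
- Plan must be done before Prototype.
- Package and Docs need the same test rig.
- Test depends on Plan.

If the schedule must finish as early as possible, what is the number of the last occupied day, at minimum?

The precedence chain requires at least 2 distinct days.
With at most 2 per day and 7 work items, at least 4 days are needed.
4 works (last occupied day: day 4): for example Docs -> day 1; Migrate -> day 4; Plan -> day 1; Test -> day 3; Package -> day 3; Prototype -> day 2; Refactor -> day 2.

4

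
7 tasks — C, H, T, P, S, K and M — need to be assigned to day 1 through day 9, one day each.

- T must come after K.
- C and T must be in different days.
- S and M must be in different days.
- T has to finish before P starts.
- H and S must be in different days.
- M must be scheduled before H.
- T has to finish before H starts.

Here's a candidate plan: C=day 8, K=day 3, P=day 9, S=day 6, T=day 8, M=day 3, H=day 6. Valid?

T has to finish before H starts — violated.
T must come after K — holds.
C and T must be in different days — violated.
M must be scheduled before H — holds.
S and M must be in different days — holds.
H and S must be in different days — violated.
T has to finish before P starts — holds.

No — it violates: T has to finish before H starts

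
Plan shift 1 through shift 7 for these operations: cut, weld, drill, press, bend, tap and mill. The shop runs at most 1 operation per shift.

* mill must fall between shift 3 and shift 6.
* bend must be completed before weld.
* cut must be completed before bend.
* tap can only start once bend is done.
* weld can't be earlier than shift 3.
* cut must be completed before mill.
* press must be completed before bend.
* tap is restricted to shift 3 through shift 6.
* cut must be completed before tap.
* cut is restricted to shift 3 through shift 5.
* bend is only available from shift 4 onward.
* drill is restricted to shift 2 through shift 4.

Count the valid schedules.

Enumerating: drill=shift 2; press=shift 1; bend=shift 4; cut=shift 3; mill=shift 6; weld=shift 7; tap=shift 5 | weld in shift 7, press in shift 1, mill in shift 5, cut in shift 3, bend in shift 4, drill in shift 2, tap in shift 6 | drill=shift 2; tap=shift 6; bend=shift 5; mill=shift 4; press=shift 1; weld=shift 7; cut=shift 3.

3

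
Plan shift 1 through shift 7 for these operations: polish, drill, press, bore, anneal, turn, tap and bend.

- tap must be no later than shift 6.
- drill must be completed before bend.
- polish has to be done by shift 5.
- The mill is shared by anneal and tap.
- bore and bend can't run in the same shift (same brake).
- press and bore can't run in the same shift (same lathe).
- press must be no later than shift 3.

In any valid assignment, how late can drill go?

shift 6

Downstream work caps drill at shift 6.
drill at shift 6 is achievable: turn=shift 1; bore=shift 2; tap=shift 1; bend=shift 7; press=shift 1; anneal=shift 2; drill=shift 6; polish=shift 1.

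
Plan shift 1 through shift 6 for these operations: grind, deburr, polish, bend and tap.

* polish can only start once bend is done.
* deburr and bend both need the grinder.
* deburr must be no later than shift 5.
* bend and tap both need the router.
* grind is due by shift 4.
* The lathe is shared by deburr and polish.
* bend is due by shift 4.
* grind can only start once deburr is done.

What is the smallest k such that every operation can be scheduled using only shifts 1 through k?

The precedence chain requires at least 2 distinct shifts.
Could 2 shifts be enough, i.e. nothing placed later than shift 2? No: grind's window within 2 shifts is {shift 1, shift 2}; deburr's window within 2 shifts is {shift 1, shift 2}; bend's window within 2 shifts is {shift 1, shift 2}; polish must come after bend (at shift 1 or later) → {shift 2}; bend must come before polish (at shift 2 or earlier) → {shift 1}; grind must come after deburr (at shift 1 or later) → {shift 2}; deburr must come before grind (at shift 2 or earlier) → {shift 1}; bend can't share with deburr (shift 1) → nothing is left.
So 2 shifts is not enough.
3 works (last occupied shift: shift 3): for example deburr -> shift 1, grind -> shift 2, tap -> shift 1, polish -> shift 3, bend -> shift 2.

3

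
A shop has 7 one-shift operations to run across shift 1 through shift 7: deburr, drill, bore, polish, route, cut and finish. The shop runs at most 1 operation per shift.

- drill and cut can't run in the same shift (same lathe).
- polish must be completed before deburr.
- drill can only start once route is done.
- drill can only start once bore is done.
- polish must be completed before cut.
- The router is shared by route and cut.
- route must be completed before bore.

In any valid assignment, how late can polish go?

shift 5

Downstream work caps polish at shift 6.
polish at shift 5 is achievable: bore in shift 2, cut in shift 7, polish in shift 5, drill in shift 3, route in shift 1, deburr in shift 6, finish in shift 4.
Nothing later works — the conflict and capacity constraints rule out every shift after shift 5.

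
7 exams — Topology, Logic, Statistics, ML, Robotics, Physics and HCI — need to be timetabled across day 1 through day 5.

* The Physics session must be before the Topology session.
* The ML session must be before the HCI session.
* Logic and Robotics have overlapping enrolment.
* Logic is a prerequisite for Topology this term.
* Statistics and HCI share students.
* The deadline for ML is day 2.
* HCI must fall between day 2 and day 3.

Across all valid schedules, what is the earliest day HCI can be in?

day 2

HCI is available from day 2; HCI's own window allows nothing later than day 3.
HCI at day 2 is achievable: HCI in day 2; ML in day 1; Robotics in day 2; Physics in day 1; Topology in day 2; Statistics in day 1; Logic in day 1.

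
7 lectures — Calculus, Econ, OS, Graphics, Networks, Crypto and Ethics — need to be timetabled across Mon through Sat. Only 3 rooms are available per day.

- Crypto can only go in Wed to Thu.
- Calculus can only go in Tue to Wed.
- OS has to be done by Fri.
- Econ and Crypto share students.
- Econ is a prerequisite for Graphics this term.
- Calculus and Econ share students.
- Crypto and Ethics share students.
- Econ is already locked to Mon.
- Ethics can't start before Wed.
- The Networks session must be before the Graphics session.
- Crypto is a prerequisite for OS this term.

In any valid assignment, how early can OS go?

Precedence pushes OS to at least Thu; OS's own window allows nothing later than Fri.
OS at Thu is achievable: Ethics=Thu; Graphics=Tue; OS=Thu; Networks=Mon; Crypto=Wed; Econ=Mon; Calculus=Tue.

Thu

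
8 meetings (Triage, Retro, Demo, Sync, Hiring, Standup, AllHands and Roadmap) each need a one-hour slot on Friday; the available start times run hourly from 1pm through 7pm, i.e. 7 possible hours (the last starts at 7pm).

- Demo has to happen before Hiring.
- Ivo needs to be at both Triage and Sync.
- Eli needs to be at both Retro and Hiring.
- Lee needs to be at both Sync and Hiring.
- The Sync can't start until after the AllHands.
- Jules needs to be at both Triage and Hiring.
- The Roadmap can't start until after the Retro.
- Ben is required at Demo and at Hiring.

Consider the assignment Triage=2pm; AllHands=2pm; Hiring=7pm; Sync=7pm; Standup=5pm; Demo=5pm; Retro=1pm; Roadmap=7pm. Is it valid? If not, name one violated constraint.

No. Lee needs to be at both Sync and Hiring is not satisfied.

Jules needs to be at both Triage and Hiring — holds.
Ivo needs to be at both Triage and Sync — holds.
Ben is required at Demo and at Hiring — holds.
The Roadmap can't start until after the Retro — holds.
Lee needs to be at both Sync and Hiring — violated.
The Sync can't start until after the AllHands — holds.
Eli needs to be at both Retro and Hiring — holds.
Demo has to happen before Hiring — holds.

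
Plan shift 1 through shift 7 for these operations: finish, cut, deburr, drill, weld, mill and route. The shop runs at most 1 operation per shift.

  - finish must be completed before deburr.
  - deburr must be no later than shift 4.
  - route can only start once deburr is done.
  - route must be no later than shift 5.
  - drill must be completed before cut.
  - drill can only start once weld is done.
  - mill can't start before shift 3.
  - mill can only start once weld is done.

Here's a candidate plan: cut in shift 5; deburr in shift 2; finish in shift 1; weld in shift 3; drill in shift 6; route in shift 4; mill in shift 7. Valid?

deburr must be no later than shift 4 — holds.
drill can only start once weld is done — holds.
drill must be completed before cut — violated.
route can only start once deburr is done — holds.
The shop runs at most 1 operation per shift — holds.
mill can't start before shift 3 — holds.
mill can only start once weld is done — holds.
route must be no later than shift 5 — holds.
finish must be completed before deburr — holds.

No — it violates: drill must be completed before cut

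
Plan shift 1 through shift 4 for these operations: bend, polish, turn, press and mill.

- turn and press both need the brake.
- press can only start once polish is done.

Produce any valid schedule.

bend=shift 1, mill=shift 1, press=shift 2, polish=shift 1, turn=shift 1

Checking: polish(shift 1) before press(shift 2); turn(shift 1) != press(shift 2).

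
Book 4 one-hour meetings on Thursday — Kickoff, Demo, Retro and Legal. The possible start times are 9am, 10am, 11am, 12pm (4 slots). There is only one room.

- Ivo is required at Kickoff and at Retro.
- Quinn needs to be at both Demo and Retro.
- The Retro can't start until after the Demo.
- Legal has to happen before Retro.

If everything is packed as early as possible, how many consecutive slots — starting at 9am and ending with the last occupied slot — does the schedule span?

The precedence chain requires at least 2 distinct slots.
With at most 1 per slot and 4 meetings, at least 4 slots are needed.
4 works (last occupied slot: 12pm): for example Demo -> 9am; Legal -> 10am; Retro -> 11am; Kickoff -> 12pm.

4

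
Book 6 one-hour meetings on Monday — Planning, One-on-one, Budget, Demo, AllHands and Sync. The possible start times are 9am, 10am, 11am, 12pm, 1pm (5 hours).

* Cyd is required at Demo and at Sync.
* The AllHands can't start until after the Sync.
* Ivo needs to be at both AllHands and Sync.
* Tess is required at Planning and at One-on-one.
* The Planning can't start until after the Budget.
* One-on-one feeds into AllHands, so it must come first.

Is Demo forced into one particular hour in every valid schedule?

Demo can be 9am (e.g. Sync=10am; Budget=9am; AllHands=11am; Planning=10am; Demo=9am; One-on-one=9am) or 10am (e.g. Demo -> 10am, Budget -> 9am, One-on-one -> 9am, AllHands -> 10am, Planning -> 10am, Sync -> 9am).

No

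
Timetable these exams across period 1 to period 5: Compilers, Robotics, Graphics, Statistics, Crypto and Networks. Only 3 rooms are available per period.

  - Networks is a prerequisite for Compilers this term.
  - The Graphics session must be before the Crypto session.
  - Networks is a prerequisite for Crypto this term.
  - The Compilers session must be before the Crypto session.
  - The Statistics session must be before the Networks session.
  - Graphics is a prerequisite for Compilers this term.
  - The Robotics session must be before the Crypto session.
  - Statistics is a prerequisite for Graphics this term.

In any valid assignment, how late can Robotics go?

period 4

Downstream work caps Robotics at period 4.
Robotics at period 4 is achievable: Crypto in period 5; Compilers in period 3; Networks in period 2; Robotics in period 4; Statistics in period 1; Graphics in period 2.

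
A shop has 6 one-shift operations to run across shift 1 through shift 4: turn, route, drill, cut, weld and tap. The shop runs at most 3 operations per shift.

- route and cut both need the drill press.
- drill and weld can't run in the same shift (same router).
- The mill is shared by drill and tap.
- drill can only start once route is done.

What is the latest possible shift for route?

shift 3

Downstream work caps route at shift 3.
route at shift 3 is achievable: drill=shift 4, route=shift 3, turn=shift 1, weld=shift 1, cut=shift 1, tap=shift 2.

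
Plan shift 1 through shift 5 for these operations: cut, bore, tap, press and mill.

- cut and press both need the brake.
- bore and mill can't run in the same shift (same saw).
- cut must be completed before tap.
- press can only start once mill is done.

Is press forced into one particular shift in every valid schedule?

press can be shift 2 (e.g. tap -> shift 2, cut -> shift 1, mill -> shift 1, bore -> shift 2, press -> shift 2) or shift 3 (e.g. mill -> shift 1, bore -> shift 2, cut -> shift 1, tap -> shift 2, press -> shift 3).

No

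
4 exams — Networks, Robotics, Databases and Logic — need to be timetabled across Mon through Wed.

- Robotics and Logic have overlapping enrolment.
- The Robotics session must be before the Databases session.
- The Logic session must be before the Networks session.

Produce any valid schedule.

Databases=Wed, Logic=Mon, Robotics=Tue, Networks=Tue

Checking: Robotics(Tue) before Databases(Wed); Logic(Mon) before Networks(Tue); Robotics(Tue) != Logic(Mon).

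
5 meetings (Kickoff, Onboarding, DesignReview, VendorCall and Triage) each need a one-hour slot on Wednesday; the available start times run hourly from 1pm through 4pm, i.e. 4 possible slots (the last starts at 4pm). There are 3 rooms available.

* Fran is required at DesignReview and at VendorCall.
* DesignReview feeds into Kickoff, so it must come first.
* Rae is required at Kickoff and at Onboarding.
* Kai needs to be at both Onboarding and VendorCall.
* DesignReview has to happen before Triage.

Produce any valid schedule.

Triage in 2pm, Kickoff in 2pm, VendorCall in 2pm, Onboarding in 1pm, DesignReview in 1pm

Checking: DesignReview(1pm) before Kickoff(2pm); DesignReview(1pm) before Triage(2pm); Onboarding(1pm) != VendorCall(2pm); Kickoff(2pm) != Onboarding(1pm); DesignReview(1pm) != VendorCall(2pm); max 3 per slot (cap 3).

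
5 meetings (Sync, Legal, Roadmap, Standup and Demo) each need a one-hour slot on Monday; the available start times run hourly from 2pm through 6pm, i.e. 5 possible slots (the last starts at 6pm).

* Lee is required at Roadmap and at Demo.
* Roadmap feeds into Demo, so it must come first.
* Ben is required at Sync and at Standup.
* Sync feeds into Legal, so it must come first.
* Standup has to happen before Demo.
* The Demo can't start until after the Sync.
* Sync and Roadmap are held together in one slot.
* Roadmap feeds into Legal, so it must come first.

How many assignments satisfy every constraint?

Splitting on Sync: it can be 2pm (24), 3pm (18), 4pm (10), 5pm (3). Listing each branch's schedules as (Legal, Roadmap, Standup, Demo):
Sync=2pm: (3pm,2pm,3pm,4pm) (3pm,2pm,3pm,5pm) (3pm,2pm,3pm,6pm) (3pm,2pm,4pm,5pm) (3pm,2pm,4pm,6pm) (3pm,2pm,5pm,6pm) (4pm,2pm,3pm,4pm) (4pm,2pm,3pm,5pm) (4pm,2pm,3pm,6pm) (4pm,2pm,4pm,5pm) (4pm,2pm,4pm,6pm) (4pm,2pm,5pm,6pm) (5pm,2pm,3pm,4pm) (5pm,2pm,3pm,5pm) (5pm,2pm,3pm,6pm) (5pm,2pm,4pm,5pm) (5pm,2pm,4pm,6pm) (5pm,2pm,5pm,6pm) (6pm,2pm,3pm,4pm) (6pm,2pm,3pm,5pm) (6pm,2pm,3pm,6pm) (6pm,2pm,4pm,5pm) (6pm,2pm,4pm,6pm) (6pm,2pm,5pm,6pm) — 24.
Sync=3pm: (4pm,3pm,2pm,4pm) (4pm,3pm,2pm,5pm) (4pm,3pm,2pm,6pm) (4pm,3pm,4pm,5pm) (4pm,3pm,4pm,6pm) (4pm,3pm,5pm,6pm) (5pm,3pm,2pm,4pm) (5pm,3pm,2pm,5pm) (5pm,3pm,2pm,6pm) (5pm,3pm,4pm,5pm) (5pm,3pm,4pm,6pm) (5pm,3pm,5pm,6pm) (6pm,3pm,2pm,4pm) (6pm,3pm,2pm,5pm) (6pm,3pm,2pm,6pm) (6pm,3pm,4pm,5pm) (6pm,3pm,4pm,6pm) (6pm,3pm,5pm,6pm) — 18.
Sync=4pm: (5pm,4pm,2pm,5pm) (5pm,4pm,2pm,6pm) (5pm,4pm,3pm,5pm) (5pm,4pm,3pm,6pm) (5pm,4pm,5pm,6pm) (6pm,4pm,2pm,5pm) (6pm,4pm,2pm,6pm) (6pm,4pm,3pm,5pm) (6pm,4pm,3pm,6pm) (6pm,4pm,5pm,6pm) — 10.
Sync=5pm: (6pm,5pm,2pm,6pm) (6pm,5pm,3pm,6pm) (6pm,5pm,4pm,6pm) — 3.
Summing: 24 + 18 + 10 + 3 = 55.

55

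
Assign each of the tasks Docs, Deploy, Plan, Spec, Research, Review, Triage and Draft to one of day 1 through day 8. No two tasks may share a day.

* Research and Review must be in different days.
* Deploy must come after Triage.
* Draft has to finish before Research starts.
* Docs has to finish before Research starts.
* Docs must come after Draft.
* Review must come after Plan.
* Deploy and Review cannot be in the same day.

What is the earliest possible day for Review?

Precedence pushes Review to at least day 2.
Review at day 2 is achievable: Deploy in day 7; Draft in day 3; Plan in day 1; Research in day 5; Docs in day 4; Review in day 2; Triage in day 6; Spec in day 8.

day 2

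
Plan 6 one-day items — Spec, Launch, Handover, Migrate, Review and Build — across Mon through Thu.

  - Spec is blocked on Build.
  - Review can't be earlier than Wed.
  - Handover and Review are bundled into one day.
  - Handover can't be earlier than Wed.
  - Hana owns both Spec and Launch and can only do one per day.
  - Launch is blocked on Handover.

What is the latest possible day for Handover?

Wed

Handover is available from Wed; downstream work caps Handover at Wed.
Handover at Wed is achievable: Handover in Wed; Build in Mon; Spec in Tue; Migrate in Mon; Launch in Thu; Review in Wed.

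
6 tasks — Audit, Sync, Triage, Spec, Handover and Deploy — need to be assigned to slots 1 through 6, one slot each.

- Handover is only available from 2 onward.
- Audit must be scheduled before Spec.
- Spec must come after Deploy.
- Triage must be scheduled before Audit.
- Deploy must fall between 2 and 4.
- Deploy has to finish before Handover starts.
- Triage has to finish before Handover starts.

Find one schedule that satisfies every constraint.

Spec=3; Sync=1; Deploy=2; Audit=2; Triage=1; Handover=3

Checking: Triage(1) before Handover(3); Triage(1) before Audit(2); Deploy(2) before Handover(3); Audit(2) before Spec(3); Deploy(2) before Spec(3); Deploy=2 in [2,4]; Handover=3 in [2,6].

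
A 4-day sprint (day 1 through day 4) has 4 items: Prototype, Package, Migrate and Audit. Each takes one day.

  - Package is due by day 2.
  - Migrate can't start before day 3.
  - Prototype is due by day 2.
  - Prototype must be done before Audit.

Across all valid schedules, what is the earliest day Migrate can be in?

day 3

Migrate is available from day 3.
Migrate at day 3 is achievable: Audit in day 2, Migrate in day 3, Prototype in day 1, Package in day 1.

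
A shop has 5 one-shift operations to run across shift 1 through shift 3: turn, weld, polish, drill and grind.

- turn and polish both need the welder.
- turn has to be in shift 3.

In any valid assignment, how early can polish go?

shift 1

polish at shift 1 is achievable: polish=shift 1; weld=shift 1; grind=shift 1; drill=shift 1; turn=shift 3.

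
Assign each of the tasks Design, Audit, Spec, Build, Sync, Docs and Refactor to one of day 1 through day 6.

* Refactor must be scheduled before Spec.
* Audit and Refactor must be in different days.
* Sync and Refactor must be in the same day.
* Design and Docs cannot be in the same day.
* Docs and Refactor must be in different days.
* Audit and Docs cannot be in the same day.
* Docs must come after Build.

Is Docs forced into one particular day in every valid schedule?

No

Docs can be day 2 (e.g. Build -> day 1; Spec -> day 2; Refactor -> day 1; Docs -> day 2; Audit -> day 3; Sync -> day 1; Design -> day 1) or day 3 (e.g. Build -> day 1, Sync -> day 1, Design -> day 1, Refactor -> day 1, Audit -> day 2, Docs -> day 3, Spec -> day 2).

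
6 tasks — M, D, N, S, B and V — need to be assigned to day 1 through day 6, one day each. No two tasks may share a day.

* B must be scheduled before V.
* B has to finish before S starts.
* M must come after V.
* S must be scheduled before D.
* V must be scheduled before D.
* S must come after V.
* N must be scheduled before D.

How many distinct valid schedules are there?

14

Splitting on M: it can be day 3 (2), day 4 (4), day 5 (4), day 6 (4). Listing each branch's schedules as (D, N, S, B, V) by day number:
M=day 3: (6,4,5,1,2) (6,5,4,1,2) — 2.
M=day 4: (6,1,5,2,3) (6,2,5,1,3) (6,3,5,1,2) (6,5,3,1,2) — 4.
M=day 5: (6,1,4,2,3) (6,2,4,1,3) (6,3,4,1,2) (6,4,3,1,2) — 4.
M=day 6: (5,1,4,2,3) (5,2,4,1,3) (5,3,4,1,2) (5,4,3,1,2) — 4.
Summing: 2 + 4 + 4 + 4 = 14.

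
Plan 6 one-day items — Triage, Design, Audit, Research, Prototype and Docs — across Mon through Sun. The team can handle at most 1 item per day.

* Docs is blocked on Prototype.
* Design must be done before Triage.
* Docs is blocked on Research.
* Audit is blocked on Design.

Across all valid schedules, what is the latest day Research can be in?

Downstream work caps Research at Sat.
Research at Sat is achievable: Research=Sat; Docs=Sun; Audit=Wed; Design=Mon; Prototype=Thu; Triage=Tue.

Sat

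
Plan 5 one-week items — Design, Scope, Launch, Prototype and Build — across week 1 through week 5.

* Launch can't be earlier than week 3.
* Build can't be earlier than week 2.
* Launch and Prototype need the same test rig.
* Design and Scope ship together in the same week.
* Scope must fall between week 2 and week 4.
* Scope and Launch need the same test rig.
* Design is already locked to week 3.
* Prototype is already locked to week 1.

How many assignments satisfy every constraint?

Splitting on Launch: it can be week 4 (4), week 5 (4). Listing each branch's schedules as (Design, Scope, Prototype, Build) by week number:
Launch=week 4: (3,3,1,2) (3,3,1,3) (3,3,1,4) (3,3,1,5) — 4.
Launch=week 5: (3,3,1,2) (3,3,1,3) (3,3,1,4) (3,3,1,5) — 4.
Summing: 4 + 4 = 8.

8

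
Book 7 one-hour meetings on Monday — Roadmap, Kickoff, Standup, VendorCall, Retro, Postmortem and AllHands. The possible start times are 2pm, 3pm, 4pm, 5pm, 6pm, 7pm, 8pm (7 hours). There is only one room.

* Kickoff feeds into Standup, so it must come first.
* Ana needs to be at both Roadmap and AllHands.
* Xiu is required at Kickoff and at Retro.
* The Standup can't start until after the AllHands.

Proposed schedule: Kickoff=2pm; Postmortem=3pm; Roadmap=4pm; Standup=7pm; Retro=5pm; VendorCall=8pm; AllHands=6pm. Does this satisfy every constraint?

Ana needs to be at both Roadmap and AllHands — holds.
There is only one room — holds.
Kickoff feeds into Standup, so it must come first — holds.
Xiu is required at Kickoff and at Retro — holds.
The Standup can't start until after the AllHands — holds.

Yes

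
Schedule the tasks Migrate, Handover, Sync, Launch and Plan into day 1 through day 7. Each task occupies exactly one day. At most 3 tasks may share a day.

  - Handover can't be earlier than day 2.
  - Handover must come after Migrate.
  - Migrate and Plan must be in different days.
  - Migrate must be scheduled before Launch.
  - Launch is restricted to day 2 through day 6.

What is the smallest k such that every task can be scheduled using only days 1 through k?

2

The precedence chain requires at least 2 distinct days.
With at most 3 per day and 5 tasks, at least 2 days are needed.
2 works (last occupied day: day 2): for example Sync in day 1, Handover in day 2, Launch in day 2, Plan in day 2, Migrate in day 1.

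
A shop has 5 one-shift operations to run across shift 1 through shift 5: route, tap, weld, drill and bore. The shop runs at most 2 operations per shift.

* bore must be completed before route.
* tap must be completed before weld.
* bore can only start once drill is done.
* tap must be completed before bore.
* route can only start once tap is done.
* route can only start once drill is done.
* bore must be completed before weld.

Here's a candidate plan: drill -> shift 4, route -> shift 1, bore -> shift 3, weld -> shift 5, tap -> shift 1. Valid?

No — it violates: route can only start once drill is done

bore must be completed before route — violated.
tap must be completed before bore — holds.
The shop runs at most 2 operations per shift — holds.
bore can only start once drill is done — violated.
route can only start once tap is done — violated.
route can only start once drill is done — violated.
bore must be completed before weld — holds.
tap must be completed before weld — holds.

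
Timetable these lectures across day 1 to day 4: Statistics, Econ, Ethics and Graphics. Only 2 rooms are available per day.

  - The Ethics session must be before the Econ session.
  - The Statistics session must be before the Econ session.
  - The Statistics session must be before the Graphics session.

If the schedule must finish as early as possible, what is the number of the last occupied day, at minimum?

The precedence chain requires at least 2 distinct days.
With at most 2 per day and 4 lectures, at least 2 days are needed.
2 works (last occupied day: day 2): for example Ethics in day 1, Graphics in day 2, Statistics in day 1, Econ in day 2.

day 2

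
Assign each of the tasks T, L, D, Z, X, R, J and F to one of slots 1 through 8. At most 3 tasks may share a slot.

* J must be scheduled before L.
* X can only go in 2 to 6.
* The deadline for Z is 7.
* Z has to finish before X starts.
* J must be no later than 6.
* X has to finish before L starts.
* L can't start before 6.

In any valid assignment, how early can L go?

6

L is available from 6.
L at 6 is achievable: J in 1, Z in 1, R in 2, F in 3, T in 1, D in 2, X in 2, L in 6.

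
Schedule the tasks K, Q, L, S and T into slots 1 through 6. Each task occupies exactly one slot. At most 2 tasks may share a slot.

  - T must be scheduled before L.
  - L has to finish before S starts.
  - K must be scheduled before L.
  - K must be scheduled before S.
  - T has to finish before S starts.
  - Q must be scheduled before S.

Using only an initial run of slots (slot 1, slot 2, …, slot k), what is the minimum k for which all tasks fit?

3

The precedence chain requires at least 3 distinct slots.
With at most 2 per slot and 5 tasks, at least 3 slots are needed.
3 works (last occupied slot: 3): for example L=2, Q=2, T=1, K=1, S=3.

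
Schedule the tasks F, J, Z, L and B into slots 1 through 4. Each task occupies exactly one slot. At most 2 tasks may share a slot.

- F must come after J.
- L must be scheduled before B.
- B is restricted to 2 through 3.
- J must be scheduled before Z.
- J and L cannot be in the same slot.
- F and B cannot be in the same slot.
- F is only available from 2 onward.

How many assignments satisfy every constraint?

14

Splitting on F: it can be 2 (2), 3 (2), 4 (10). Listing each branch's schedules as (J, Z, L, B):
F=2: (1,3,2,3) (1,4,2,3) — 2.
F=3: (2,3,1,2) (2,4,1,2) — 2.
F=4: (1,2,2,3) (1,3,2,3) (1,4,2,3) (2,3,1,2) (2,3,1,3) (2,4,1,2) (2,4,1,3) (3,4,1,2) (3,4,1,3) (3,4,2,3) — 10.
Summing: 2 + 2 + 10 = 14.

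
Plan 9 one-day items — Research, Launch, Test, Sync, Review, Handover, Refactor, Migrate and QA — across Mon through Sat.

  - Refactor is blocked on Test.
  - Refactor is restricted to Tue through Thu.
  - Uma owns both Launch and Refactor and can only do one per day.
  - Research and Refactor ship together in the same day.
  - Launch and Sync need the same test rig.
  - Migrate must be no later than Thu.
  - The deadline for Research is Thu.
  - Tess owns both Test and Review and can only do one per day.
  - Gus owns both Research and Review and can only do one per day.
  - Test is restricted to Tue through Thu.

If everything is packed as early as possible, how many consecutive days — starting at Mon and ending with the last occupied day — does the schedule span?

The precedence chain requires at least 2 distinct days.
Propagating the time windows through the other constraints, Research can't land before Wed — that is day 3 counting from Mon — so the schedule must run through at least 3 days.
3 works (last occupied day: Wed): for example QA=Mon, Research=Wed, Handover=Mon, Test=Tue, Review=Mon, Refactor=Wed, Launch=Mon, Migrate=Mon, Sync=Tue.

3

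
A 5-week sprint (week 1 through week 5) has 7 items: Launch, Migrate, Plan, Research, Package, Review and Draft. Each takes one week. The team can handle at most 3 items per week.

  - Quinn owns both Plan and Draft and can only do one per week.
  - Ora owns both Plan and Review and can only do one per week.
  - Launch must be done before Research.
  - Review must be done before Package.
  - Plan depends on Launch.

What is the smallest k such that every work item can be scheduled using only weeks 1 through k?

3

The precedence chain requires at least 2 distinct weeks.
With at most 3 per week and 7 work items, at least 3 weeks are needed.
3 works (last occupied week: week 3): for example Research=week 2; Plan=week 2; Migrate=week 1; Package=week 2; Draft=week 3; Review=week 1; Launch=week 1.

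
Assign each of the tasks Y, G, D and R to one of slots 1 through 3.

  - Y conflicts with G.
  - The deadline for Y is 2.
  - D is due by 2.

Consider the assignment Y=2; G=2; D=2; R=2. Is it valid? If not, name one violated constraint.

Y conflicts with G — violated.
The deadline for Y is 2 — holds.
D is due by 2 — holds.

No — it violates: Y conflicts with G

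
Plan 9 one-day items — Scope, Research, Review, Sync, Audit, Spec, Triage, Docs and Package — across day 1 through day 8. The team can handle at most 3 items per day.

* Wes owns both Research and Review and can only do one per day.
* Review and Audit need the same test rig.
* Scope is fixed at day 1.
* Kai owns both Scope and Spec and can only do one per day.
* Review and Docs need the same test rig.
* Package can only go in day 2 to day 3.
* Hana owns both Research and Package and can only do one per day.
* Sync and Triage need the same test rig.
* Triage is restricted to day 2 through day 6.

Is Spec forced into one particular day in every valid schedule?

Spec can be day 2 (e.g. Spec -> day 2, Audit -> day 4, Research -> day 1, Sync -> day 1, Docs -> day 4, Triage -> day 2, Review -> day 3, Scope -> day 1, Package -> day 2) or day 3 (e.g. Triage -> day 2; Package -> day 2; Scope -> day 1; Review -> day 2; Docs -> day 3; Research -> day 1; Spec -> day 3; Sync -> day 1; Audit -> day 3).

No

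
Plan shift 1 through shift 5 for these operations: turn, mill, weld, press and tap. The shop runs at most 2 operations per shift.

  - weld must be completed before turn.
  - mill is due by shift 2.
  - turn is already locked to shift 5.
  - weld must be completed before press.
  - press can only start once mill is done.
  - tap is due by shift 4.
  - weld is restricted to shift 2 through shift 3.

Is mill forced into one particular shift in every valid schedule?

No

mill can be shift 1 (e.g. turn in shift 5, mill in shift 1, tap in shift 1, weld in shift 2, press in shift 3) or shift 2 (e.g. tap in shift 1, press in shift 3, mill in shift 2, turn in shift 5, weld in shift 2).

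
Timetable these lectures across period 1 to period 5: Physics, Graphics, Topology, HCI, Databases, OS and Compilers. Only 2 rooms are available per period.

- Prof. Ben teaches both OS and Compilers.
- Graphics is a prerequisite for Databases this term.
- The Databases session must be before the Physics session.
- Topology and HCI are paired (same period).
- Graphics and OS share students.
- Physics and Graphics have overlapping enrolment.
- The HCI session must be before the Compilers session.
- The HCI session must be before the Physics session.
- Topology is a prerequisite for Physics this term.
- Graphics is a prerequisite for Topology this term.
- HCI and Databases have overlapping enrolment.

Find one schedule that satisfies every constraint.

Topology in period 2, OS in period 4, HCI in period 2, Compilers in period 3, Physics in period 4, Graphics in period 1, Databases in period 3

Checking: Graphics(period 1) before Topology(period 2); Databases(period 3) before Physics(period 4); Graphics(period 1) before Databases(period 3); HCI(period 2) before Compilers(period 3); HCI(period 2) before Physics(period 4); Topology(period 2) before Physics(period 4); HCI(period 2) != Databases(period 3); OS(period 4) != Compilers(period 3); Physics(period 4) != Graphics(period 1); Graphics(period 1) != OS(period 4); Topology = HCI = period 2; max 2 per period (cap 2).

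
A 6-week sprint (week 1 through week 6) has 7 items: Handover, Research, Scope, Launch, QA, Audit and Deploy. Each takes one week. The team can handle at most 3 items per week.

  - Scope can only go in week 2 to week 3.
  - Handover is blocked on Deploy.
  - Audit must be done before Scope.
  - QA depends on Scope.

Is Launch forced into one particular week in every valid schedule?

No

Launch can be week 1 (e.g. Launch=week 1; QA=week 3; Handover=week 2; Research=week 2; Scope=week 2; Deploy=week 1; Audit=week 1) or week 2 (e.g. Handover in week 2; Deploy in week 1; Research in week 1; QA in week 3; Launch in week 2; Audit in week 1; Scope in week 2).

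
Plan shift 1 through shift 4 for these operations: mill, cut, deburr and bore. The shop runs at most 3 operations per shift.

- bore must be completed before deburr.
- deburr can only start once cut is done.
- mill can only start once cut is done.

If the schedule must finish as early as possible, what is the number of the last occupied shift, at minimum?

shift 2

The precedence chain requires at least 2 distinct shifts.
With at most 3 per shift and 4 operations, at least 2 shifts are needed.
2 works (last occupied shift: shift 2): for example deburr=shift 2, bore=shift 1, cut=shift 1, mill=shift 2.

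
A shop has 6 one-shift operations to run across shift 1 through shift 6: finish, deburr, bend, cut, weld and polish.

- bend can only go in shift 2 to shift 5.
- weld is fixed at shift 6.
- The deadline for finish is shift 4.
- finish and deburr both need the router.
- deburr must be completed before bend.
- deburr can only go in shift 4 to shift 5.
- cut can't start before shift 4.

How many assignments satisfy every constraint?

54

Splitting on finish: it can be shift 1 (18), shift 2 (18), shift 3 (18). Listing each branch's schedules as (deburr, bend, cut, weld, polish) by shift number:
finish=shift 1: (4,5,4,6,1) (4,5,4,6,2) (4,5,4,6,3) (4,5,4,6,4) (4,5,4,6,5) (4,5,4,6,6) (4,5,5,6,1) (4,5,5,6,2) (4,5,5,6,3) (4,5,5,6,4) (4,5,5,6,5) (4,5,5,6,6) (4,5,6,6,1) (4,5,6,6,2) (4,5,6,6,3) (4,5,6,6,4) (4,5,6,6,5) (4,5,6,6,6) — 18.
finish=shift 2: (4,5,4,6,1) (4,5,4,6,2) (4,5,4,6,3) (4,5,4,6,4) (4,5,4,6,5) (4,5,4,6,6) (4,5,5,6,1) (4,5,5,6,2) (4,5,5,6,3) (4,5,5,6,4) (4,5,5,6,5) (4,5,5,6,6) (4,5,6,6,1) (4,5,6,6,2) (4,5,6,6,3) (4,5,6,6,4) (4,5,6,6,5) (4,5,6,6,6) — 18.
finish=shift 3: (4,5,4,6,1) (4,5,4,6,2) (4,5,4,6,3) (4,5,4,6,4) (4,5,4,6,5) (4,5,4,6,6) (4,5,5,6,1) (4,5,5,6,2) (4,5,5,6,3) (4,5,5,6,4) (4,5,5,6,5) (4,5,5,6,6) (4,5,6,6,1) (4,5,6,6,2) (4,5,6,6,3) (4,5,6,6,4) (4,5,6,6,5) (4,5,6,6,6) — 18.
Summing: 18 + 18 + 18 = 54.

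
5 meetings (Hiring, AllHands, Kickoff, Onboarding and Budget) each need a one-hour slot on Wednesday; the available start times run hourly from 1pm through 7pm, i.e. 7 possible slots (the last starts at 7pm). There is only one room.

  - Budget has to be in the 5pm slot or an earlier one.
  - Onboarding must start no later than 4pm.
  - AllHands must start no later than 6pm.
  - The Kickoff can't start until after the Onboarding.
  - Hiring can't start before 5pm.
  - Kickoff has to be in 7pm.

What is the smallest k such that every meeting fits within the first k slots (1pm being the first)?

7

The precedence chain requires at least 2 distinct slots.
With at most 1 per slot and 5 meetings, at least 5 slots are needed.
Kickoff can't be placed before 7pm — that is slot 7 counting from 1pm — so the schedule must run through at least 7 slots.
7 works (last occupied slot: 7pm): for example Hiring in 5pm, Kickoff in 7pm, AllHands in 3pm, Onboarding in 1pm, Budget in 2pm.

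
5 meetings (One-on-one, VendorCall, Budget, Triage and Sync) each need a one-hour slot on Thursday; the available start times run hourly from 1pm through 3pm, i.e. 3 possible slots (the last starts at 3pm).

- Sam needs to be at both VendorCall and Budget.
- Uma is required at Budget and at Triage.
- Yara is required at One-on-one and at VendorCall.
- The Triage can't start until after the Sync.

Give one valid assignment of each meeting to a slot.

Triage=2pm, Budget=1pm, VendorCall=2pm, Sync=1pm, One-on-one=1pm

Checking: Sync(1pm) before Triage(2pm); VendorCall(2pm) != Budget(1pm); Budget(1pm) != Triage(2pm); One-on-one(1pm) != VendorCall(2pm).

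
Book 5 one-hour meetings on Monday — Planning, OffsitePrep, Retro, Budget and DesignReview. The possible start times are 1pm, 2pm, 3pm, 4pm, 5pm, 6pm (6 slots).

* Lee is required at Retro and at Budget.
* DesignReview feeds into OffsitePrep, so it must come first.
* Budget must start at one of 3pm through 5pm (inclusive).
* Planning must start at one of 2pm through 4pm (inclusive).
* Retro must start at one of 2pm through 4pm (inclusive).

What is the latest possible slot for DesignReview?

Downstream work caps DesignReview at 5pm.
DesignReview at 5pm is achievable: Budget -> 3pm; Retro -> 2pm; Planning -> 2pm; OffsitePrep -> 6pm; DesignReview -> 5pm.

5pm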